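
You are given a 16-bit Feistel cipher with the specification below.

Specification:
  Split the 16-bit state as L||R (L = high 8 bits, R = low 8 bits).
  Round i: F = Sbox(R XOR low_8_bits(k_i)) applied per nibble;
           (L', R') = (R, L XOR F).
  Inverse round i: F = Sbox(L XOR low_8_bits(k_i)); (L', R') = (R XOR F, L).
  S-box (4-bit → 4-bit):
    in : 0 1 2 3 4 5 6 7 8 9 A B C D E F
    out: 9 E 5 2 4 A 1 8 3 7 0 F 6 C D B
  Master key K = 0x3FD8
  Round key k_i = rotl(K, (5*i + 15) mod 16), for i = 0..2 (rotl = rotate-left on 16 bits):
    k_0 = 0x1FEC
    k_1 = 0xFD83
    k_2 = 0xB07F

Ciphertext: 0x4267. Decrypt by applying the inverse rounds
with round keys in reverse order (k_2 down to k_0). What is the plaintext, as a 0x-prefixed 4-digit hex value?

s_0 = ciphertext = 0x4267
s_1 = InvRound(s_0, k_2) = 0x4B42
s_2 = InvRound(s_1, k_1) = 0x214B
s_3 = InvRound(s_2, k_0) = 0x2721

0x2721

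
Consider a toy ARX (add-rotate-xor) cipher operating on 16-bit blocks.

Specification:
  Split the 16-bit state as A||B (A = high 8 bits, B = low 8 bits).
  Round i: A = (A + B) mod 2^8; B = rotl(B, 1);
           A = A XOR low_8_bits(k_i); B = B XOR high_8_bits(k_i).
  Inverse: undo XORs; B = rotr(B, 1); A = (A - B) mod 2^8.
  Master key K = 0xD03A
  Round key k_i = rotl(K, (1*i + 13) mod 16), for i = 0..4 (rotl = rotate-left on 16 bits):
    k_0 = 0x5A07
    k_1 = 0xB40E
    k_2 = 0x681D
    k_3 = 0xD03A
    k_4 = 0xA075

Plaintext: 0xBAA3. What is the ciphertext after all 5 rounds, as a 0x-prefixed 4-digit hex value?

s_0 = plaintext = 0xBAA3
s_1 = Round(s_0, k_0) = 0x5A1D
s_2 = Round(s_1, k_1) = 0x798E
s_3 = Round(s_2, k_2) = 0x1A75
s_4 = Round(s_3, k_3) = 0xB53A
s_5 = Round(s_4, k_4) = 0x9AD4

0x9AD4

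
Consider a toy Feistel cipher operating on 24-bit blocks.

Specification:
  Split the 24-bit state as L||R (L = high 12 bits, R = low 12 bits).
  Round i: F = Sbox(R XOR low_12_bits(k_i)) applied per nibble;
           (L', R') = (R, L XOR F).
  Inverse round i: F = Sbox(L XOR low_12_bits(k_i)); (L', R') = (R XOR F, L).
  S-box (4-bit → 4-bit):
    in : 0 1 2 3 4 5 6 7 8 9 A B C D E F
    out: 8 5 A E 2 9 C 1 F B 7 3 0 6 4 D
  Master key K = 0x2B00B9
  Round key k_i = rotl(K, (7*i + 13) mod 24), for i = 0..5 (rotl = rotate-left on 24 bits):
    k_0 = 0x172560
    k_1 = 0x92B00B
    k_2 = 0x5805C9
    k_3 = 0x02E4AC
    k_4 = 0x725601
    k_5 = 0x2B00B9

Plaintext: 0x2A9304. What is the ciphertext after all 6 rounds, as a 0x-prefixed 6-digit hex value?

s_0 = plaintext = 0x2A9304
s_1 = Round(s_0, k_0) = 0x304E6B
s_2 = Round(s_1, k_1) = 0xE6B7CC
s_3 = Round(s_2, k_2) = 0x7CC4E2
s_4 = Round(s_3, k_3) = 0x4E2FE8
s_5 = Round(s_4, k_4) = 0xFE8FA9
s_6 = Round(s_5, k_5) = 0xFA92B0

0xFA92B0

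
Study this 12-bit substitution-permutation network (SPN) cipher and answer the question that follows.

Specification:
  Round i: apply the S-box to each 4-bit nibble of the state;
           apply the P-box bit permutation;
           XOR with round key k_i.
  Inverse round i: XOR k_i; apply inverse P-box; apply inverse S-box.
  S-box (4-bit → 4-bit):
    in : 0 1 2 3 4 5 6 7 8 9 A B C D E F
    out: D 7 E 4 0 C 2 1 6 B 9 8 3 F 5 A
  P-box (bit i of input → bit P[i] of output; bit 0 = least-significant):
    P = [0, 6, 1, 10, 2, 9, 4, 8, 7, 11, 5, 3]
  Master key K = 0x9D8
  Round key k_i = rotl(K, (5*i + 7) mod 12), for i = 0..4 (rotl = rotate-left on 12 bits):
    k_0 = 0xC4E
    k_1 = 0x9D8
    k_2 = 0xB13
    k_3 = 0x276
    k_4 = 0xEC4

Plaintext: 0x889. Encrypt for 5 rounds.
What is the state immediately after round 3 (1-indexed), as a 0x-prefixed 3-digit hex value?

s_0 = plaintext = 0x889
s_1 = Round(s_0, k_0) = 0x23F
s_2 = Round(s_1, k_1) = 0x5A0
s_3 = Round(s_2, k_2) = 0xE3C
s_4 = Round(s_3, k_3) = 0x287
s_5 = Round(s_4, k_4) = 0x4FD

0xE3C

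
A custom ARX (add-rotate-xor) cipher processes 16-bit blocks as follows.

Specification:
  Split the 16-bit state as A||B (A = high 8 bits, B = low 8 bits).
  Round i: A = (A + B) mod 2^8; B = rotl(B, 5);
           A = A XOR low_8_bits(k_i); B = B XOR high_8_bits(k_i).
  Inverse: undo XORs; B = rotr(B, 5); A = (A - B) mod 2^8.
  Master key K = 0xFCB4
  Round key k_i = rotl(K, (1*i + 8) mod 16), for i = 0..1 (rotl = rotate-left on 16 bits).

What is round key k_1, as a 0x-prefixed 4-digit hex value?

K = 0xFCB4
k_0 = rotl(K, (1*0+8) mod 16) = rotl(K, 8) = 0xB4FC
k_1 = rotl(K, (1*1+8) mod 16) = rotl(K, 9) = 0x69F9

0x69F9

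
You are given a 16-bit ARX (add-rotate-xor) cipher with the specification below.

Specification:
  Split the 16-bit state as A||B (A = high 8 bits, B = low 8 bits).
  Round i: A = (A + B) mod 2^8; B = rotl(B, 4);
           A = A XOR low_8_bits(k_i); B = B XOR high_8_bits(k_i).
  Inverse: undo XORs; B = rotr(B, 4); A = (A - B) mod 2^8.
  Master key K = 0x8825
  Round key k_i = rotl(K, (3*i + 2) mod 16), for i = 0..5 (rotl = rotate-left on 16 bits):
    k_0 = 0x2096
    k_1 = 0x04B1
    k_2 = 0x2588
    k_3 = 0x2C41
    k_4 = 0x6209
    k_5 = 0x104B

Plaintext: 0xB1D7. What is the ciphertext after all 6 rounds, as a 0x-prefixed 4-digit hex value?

s_0 = plaintext = 0xB1D7
s_1 = Round(s_0, k_0) = 0x1E5D
s_2 = Round(s_1, k_1) = 0xCAD1
s_3 = Round(s_2, k_2) = 0x1338
s_4 = Round(s_3, k_3) = 0x0AAF
s_5 = Round(s_4, k_4) = 0xB098
s_6 = Round(s_5, k_5) = 0x0399

0x0399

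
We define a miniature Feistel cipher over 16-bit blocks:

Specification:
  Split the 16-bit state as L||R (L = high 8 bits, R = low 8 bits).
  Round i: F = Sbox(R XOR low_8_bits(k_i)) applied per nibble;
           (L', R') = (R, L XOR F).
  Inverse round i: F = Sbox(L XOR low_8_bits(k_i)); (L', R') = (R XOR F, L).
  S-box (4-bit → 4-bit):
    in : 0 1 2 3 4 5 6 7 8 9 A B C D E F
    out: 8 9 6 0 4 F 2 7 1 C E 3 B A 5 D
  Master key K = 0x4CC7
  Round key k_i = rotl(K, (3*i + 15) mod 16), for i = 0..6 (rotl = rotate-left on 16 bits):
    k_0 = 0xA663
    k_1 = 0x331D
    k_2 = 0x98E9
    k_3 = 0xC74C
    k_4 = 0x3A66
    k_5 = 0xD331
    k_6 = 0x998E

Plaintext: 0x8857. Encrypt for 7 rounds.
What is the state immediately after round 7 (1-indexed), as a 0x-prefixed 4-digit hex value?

0xDEBE

s_0 = plaintext = 0x8857
s_1 = Round(s_0, k_0) = 0x578C
s_2 = Round(s_1, k_1) = 0x8C9E
s_3 = Round(s_2, k_2) = 0x9EFB
s_4 = Round(s_3, k_3) = 0xFBA9
s_5 = Round(s_4, k_4) = 0xA946
s_6 = Round(s_5, k_5) = 0x46DE
s_7 = Round(s_6, k_6) = 0xDEBE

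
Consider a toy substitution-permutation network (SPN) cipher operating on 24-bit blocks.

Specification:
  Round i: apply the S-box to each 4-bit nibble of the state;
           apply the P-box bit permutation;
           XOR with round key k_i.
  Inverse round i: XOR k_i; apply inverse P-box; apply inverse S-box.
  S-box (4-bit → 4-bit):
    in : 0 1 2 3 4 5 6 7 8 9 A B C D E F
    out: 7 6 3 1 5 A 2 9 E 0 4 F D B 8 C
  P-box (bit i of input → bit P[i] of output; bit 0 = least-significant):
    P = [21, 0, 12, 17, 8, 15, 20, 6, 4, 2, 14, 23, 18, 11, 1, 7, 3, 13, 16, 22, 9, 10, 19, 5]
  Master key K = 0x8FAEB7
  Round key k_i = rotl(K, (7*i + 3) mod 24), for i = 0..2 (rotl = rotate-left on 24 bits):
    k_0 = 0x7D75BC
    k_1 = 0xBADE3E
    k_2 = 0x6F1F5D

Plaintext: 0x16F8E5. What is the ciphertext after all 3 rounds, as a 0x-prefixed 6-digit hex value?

s_0 = plaintext = 0x16F8E5
s_1 = Round(s_0, k_0) = 0xF7117B
s_2 = Round(s_1, k_1) = 0xD08751
s_3 = Round(s_2, k_2) = 0xEEA1A6

0xEEA1A6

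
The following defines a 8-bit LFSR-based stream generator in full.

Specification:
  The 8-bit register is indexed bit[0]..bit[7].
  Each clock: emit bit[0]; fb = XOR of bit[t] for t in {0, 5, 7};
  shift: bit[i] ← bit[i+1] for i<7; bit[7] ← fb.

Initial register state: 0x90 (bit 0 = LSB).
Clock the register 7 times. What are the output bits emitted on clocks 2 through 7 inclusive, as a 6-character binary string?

000100

reg_0 = 0x90
clock 1: out=0, reg = 0xC8
clock 2: out=0, reg = 0xE4
clock 3: out=0, reg = 0x72
clock 4: out=0, reg = 0xB9
clock 5: out=1, reg = 0xDC
clock 6: out=0, reg = 0xEE
clock 7: out=0, reg = 0x77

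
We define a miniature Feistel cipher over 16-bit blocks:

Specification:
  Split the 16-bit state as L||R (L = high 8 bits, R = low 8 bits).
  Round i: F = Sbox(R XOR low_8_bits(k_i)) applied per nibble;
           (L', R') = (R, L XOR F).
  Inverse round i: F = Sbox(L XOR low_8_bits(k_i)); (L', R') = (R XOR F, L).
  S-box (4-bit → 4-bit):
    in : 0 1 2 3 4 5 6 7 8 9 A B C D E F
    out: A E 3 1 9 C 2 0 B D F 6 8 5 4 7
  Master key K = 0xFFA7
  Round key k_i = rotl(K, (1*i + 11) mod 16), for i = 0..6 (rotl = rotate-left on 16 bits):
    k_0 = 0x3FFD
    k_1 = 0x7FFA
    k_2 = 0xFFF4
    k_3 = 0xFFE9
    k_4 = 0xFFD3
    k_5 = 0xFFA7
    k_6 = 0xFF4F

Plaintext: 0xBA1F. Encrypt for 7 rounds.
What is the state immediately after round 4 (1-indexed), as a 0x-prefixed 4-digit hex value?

0x6609

s_0 = plaintext = 0xBA1F
s_1 = Round(s_0, k_0) = 0x1FF9
s_2 = Round(s_1, k_1) = 0xF9BE
s_3 = Round(s_2, k_2) = 0xBE66
s_4 = Round(s_3, k_3) = 0x6609
s_5 = Round(s_4, k_4) = 0x0939
s_6 = Round(s_5, k_5) = 0x39DD
s_7 = Round(s_6, k_6) = 0xDDEA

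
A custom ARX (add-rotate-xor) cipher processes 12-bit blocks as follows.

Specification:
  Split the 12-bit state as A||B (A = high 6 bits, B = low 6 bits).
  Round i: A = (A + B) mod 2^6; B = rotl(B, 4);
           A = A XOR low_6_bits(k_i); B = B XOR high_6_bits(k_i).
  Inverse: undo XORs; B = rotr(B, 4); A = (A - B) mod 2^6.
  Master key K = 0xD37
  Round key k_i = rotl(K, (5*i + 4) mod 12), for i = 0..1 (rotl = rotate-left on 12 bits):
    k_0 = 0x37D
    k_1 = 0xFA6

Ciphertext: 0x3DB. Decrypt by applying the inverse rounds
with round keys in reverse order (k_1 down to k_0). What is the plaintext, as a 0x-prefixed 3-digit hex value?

s_0 = ciphertext = 0x3DB
s_1 = InvRound(s_0, k_1) = 0x4D6
s_2 = InvRound(s_1, k_0) = 0x06D

0x06D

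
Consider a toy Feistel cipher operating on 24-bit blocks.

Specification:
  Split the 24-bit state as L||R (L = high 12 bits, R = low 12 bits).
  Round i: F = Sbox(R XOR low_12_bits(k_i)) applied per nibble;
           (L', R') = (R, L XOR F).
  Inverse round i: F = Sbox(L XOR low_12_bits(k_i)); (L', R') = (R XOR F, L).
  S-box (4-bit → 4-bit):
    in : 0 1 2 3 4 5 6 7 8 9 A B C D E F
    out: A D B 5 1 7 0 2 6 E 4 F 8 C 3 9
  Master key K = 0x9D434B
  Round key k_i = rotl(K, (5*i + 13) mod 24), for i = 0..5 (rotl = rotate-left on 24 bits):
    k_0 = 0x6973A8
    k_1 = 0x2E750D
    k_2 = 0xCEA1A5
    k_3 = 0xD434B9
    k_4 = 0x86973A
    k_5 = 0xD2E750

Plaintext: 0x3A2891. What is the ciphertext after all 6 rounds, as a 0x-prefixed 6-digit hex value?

s_0 = plaintext = 0x3A2891
s_1 = Round(s_0, k_0) = 0x891CFC
s_2 = Round(s_1, k_1) = 0xCFC60C
s_3 = Round(s_2, k_2) = 0x60CEB2
s_4 = Round(s_3, k_3) = 0xEB22A3
s_5 = Round(s_4, k_4) = 0x2A395C
s_6 = Round(s_5, k_5) = 0x95C10B

0x95C10B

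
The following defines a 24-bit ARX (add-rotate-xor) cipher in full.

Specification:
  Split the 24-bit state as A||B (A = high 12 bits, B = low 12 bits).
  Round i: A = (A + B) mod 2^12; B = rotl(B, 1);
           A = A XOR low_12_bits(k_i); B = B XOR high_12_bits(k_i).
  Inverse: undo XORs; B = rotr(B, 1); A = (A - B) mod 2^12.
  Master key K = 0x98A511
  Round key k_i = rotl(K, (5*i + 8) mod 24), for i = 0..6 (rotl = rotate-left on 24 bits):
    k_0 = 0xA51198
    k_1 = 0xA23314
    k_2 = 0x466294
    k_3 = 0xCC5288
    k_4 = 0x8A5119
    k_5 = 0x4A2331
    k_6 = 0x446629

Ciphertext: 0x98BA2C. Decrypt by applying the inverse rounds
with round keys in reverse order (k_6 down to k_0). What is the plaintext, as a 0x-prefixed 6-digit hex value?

s_0 = ciphertext = 0x98BA2C
s_1 = InvRound(s_0, k_6) = 0x86D735
s_2 = InvRound(s_1, k_5) = 0x1919CB
s_3 = InvRound(s_2, k_4) = 0xFD10B7
s_4 = InvRound(s_3, k_3) = 0x720639
s_5 = InvRound(s_4, k_2) = 0xC8592F
s_6 = InvRound(s_5, k_1) = 0xE0B186
s_7 = InvRound(s_6, k_0) = 0x1A8DEB

0x1A8DEB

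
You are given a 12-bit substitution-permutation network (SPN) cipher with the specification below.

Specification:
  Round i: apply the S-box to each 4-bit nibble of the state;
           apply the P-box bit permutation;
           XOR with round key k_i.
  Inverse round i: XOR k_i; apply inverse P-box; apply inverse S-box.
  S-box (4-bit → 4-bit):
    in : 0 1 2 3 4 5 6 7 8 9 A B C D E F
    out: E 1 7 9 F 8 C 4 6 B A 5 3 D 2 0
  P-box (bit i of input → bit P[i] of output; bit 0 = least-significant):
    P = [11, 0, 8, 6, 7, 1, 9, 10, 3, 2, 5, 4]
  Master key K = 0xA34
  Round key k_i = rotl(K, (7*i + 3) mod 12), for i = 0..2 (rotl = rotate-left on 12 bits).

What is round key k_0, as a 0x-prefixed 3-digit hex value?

0x1A5

K = 0xA34
k_0 = rotl(K, (7*0+3) mod 12) = rotl(K, 3) = 0x1A5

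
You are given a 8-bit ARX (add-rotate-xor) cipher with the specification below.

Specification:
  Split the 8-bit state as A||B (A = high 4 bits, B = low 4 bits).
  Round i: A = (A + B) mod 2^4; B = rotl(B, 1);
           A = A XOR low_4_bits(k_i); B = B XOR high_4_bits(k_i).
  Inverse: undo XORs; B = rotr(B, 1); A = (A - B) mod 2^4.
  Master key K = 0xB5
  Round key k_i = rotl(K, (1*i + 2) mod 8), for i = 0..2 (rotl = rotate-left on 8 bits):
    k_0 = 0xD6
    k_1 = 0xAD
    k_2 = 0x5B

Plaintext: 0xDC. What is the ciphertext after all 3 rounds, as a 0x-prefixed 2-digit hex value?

0xB1

s_0 = plaintext = 0xDC
s_1 = Round(s_0, k_0) = 0xF4
s_2 = Round(s_1, k_1) = 0xE2
s_3 = Round(s_2, k_2) = 0xB1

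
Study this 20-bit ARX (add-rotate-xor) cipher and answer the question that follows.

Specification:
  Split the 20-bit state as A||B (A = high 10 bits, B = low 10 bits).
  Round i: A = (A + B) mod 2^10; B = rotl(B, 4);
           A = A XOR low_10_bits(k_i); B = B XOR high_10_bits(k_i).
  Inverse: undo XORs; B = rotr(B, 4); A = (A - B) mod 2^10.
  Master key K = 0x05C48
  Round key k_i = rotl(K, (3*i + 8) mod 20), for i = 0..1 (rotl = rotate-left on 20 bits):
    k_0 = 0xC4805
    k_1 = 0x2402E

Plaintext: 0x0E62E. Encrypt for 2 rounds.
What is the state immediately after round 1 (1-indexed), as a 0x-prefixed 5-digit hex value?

s_0 = plaintext = 0x0E62E
s_1 = Round(s_0, k_0) = 0x989FA
s_2 = Round(s_1, k_1) = 0x1CB37

0x989FA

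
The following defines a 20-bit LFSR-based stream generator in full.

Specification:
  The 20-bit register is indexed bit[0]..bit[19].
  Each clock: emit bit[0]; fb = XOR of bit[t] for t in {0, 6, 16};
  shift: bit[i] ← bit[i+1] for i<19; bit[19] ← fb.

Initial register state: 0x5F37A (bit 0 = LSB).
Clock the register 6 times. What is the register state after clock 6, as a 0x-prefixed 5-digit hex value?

reg_0 = 0x5F37A
clock 1: out=0, reg = 0x2F9BD
clock 2: out=1, reg = 0x97CDE
clock 3: out=0, reg = 0x4BE6F
clock 4: out=1, reg = 0x25F37
clock 5: out=1, reg = 0x92F9B
clock 6: out=1, reg = 0x497CD

0x497CD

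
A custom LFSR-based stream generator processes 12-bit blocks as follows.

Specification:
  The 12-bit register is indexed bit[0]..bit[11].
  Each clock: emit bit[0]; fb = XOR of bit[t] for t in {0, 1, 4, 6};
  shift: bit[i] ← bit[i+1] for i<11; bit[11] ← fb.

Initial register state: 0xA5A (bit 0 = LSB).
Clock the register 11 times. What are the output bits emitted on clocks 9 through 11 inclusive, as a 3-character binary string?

reg_0 = 0xA5A
clock 1: out=0, reg = 0xD2D
clock 2: out=1, reg = 0xE96
clock 3: out=0, reg = 0x74B
clock 4: out=1, reg = 0xBA5
clock 5: out=1, reg = 0xDD2
clock 6: out=0, reg = 0xEE9
clock 7: out=1, reg = 0x774
clock 8: out=0, reg = 0x3BA
clock 9: out=0, reg = 0x1DD
clock 10: out=1, reg = 0x8EE
clock 11: out=0, reg = 0x477

010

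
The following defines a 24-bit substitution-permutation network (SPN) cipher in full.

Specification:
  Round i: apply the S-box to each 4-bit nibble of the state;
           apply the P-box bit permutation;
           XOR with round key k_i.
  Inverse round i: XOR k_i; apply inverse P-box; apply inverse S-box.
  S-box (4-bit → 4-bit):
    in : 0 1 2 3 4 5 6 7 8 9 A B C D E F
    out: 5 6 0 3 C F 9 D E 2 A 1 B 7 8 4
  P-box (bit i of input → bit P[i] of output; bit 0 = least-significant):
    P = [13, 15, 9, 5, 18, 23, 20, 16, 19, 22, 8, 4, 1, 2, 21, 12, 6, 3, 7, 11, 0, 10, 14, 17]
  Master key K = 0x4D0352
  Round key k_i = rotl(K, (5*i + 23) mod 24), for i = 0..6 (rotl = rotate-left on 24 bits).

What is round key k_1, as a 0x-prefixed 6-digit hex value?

0xD03524

K = 0x4D0352
k_0 = rotl(K, (5*0+23) mod 24) = rotl(K, 23) = 0x2681A9
k_1 = rotl(K, (5*1+23) mod 24) = rotl(K, 4) = 0xD03524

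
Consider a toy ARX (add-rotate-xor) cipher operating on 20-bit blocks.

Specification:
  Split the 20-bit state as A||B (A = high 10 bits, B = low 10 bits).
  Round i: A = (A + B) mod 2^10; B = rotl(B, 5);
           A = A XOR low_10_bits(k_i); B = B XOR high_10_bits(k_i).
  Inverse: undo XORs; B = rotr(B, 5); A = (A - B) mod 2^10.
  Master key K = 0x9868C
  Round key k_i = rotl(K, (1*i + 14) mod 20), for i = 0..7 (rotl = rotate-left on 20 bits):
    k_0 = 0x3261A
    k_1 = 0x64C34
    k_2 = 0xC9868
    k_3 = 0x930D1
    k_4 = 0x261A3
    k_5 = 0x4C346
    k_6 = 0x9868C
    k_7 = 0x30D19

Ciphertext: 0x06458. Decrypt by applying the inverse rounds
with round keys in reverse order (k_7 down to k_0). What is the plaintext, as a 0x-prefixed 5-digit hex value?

s_0 = ciphertext = 0x06458
s_1 = InvRound(s_0, k_7) = 0x67364
s_2 = InvRound(s_1, k_6) = 0x9A0A8
s_3 = InvRound(s_2, k_5) = 0x88B0C
s_4 = InvRound(s_3, k_4) = 0x3969C
s_5 = InvRound(s_4, k_3) = 0x8BA06
s_6 = InvRound(s_5, k_2) = 0x8F409
s_7 = InvRound(s_6, k_1) = 0xAF74C
s_8 = InvRound(s_7, k_0) = 0xFACBC

0xFACBC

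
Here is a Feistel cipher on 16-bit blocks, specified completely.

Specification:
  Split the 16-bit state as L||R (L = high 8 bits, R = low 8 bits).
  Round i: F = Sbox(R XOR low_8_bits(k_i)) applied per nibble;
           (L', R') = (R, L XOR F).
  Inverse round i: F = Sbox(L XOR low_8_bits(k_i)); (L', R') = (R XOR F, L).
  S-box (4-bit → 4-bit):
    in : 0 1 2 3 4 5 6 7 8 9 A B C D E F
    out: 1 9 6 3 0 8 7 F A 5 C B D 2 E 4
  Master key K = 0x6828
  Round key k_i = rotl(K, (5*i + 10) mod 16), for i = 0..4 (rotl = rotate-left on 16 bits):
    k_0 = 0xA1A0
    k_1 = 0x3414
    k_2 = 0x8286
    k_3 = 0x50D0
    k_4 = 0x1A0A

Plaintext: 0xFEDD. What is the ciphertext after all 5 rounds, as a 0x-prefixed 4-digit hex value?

0x5F5D

s_0 = plaintext = 0xFEDD
s_1 = Round(s_0, k_0) = 0xDD0C
s_2 = Round(s_1, k_1) = 0x0C47
s_3 = Round(s_2, k_2) = 0x47D5
s_4 = Round(s_3, k_3) = 0xD55F
s_5 = Round(s_4, k_4) = 0x5F5D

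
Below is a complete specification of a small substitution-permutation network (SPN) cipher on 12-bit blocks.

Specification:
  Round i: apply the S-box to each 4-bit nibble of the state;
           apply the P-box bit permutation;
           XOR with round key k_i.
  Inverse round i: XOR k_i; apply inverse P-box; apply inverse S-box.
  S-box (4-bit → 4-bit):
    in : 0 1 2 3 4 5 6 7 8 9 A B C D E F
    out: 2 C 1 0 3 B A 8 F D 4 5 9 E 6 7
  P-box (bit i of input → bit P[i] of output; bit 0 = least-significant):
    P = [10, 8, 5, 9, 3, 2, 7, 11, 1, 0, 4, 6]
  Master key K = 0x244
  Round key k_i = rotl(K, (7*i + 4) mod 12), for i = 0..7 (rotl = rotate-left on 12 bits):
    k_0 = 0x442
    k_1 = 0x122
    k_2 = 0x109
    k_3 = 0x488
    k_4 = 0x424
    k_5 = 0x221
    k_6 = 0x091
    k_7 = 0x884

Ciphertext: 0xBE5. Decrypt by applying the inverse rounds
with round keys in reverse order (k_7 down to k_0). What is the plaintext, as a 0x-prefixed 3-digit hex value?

0x075

s_0 = ciphertext = 0xBE5
s_1 = InvRound(s_0, k_7) = 0x63D
s_2 = InvRound(s_1, k_6) = 0x3F9
s_3 = InvRound(s_2, k_5) = 0x1B0
s_4 = InvRound(s_3, k_4) = 0xAE4
s_5 = InvRound(s_4, k_3) = 0x759
s_6 = InvRound(s_5, k_2) = 0x13C
s_7 = InvRound(s_6, k_1) = 0xB43
s_8 = InvRound(s_7, k_0) = 0x075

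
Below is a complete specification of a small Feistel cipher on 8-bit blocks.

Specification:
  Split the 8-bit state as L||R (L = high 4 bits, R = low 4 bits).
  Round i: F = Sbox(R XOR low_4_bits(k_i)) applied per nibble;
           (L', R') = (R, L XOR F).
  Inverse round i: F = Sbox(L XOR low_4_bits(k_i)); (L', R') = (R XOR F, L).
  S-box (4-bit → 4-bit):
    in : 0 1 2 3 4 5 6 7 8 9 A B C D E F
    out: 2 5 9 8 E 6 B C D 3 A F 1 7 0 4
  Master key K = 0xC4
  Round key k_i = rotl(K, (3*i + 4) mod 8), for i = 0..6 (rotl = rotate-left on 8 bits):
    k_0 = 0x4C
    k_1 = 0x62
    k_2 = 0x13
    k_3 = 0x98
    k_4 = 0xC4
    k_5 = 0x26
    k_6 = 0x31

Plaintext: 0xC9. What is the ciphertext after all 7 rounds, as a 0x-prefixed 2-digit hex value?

0xD5

s_0 = plaintext = 0xC9
s_1 = Round(s_0, k_0) = 0x9A
s_2 = Round(s_1, k_1) = 0xA4
s_3 = Round(s_2, k_2) = 0x46
s_4 = Round(s_3, k_3) = 0x64
s_5 = Round(s_4, k_4) = 0x44
s_6 = Round(s_5, k_5) = 0x4D
s_7 = Round(s_6, k_6) = 0xD5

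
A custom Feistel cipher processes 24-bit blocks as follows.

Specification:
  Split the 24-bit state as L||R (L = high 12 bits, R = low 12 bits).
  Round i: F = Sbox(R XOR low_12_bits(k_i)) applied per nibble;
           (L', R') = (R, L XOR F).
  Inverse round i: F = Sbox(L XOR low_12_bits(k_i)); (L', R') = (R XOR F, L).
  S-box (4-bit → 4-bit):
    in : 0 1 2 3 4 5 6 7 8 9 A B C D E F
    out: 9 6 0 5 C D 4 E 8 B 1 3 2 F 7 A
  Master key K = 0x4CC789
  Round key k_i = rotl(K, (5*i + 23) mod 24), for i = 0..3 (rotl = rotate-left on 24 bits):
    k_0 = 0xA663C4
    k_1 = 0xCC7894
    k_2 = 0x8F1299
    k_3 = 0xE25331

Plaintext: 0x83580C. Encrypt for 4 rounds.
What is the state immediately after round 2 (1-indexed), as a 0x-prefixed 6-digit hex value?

0xB1DD87

s_0 = plaintext = 0x83580C
s_1 = Round(s_0, k_0) = 0x80CB1D
s_2 = Round(s_1, k_1) = 0xB1DD87
s_3 = Round(s_2, k_2) = 0xD8717A
s_4 = Round(s_3, k_3) = 0x17AD44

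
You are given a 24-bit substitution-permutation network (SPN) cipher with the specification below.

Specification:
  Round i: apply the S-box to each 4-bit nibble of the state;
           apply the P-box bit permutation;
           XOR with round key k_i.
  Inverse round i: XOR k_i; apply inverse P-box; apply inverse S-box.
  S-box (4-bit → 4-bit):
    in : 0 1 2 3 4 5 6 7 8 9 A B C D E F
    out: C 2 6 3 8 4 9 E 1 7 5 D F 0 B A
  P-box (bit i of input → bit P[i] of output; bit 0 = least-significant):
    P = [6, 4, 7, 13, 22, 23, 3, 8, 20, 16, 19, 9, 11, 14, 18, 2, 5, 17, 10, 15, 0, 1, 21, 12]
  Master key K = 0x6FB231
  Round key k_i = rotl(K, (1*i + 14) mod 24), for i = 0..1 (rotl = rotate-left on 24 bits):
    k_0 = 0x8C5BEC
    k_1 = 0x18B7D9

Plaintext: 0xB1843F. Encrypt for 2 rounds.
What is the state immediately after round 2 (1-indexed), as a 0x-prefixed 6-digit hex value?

s_0 = plaintext = 0xB1843F
s_1 = Round(s_0, k_0) = 0x6E61FD
s_2 = Round(s_1, k_1) = 0x9B2EFC

0x9B2EFC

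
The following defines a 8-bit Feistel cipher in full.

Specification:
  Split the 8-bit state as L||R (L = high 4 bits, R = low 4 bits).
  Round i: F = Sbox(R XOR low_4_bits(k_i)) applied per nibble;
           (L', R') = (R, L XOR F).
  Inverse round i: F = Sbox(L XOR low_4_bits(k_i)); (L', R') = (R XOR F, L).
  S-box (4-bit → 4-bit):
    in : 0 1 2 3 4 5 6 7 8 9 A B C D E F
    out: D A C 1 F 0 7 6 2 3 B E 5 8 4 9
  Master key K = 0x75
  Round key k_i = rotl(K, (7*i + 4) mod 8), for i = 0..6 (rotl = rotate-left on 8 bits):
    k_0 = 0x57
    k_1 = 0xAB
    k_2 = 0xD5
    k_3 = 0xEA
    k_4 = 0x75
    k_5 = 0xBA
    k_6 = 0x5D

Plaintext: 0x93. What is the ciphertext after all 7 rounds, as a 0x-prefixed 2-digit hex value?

0x12

s_0 = plaintext = 0x93
s_1 = Round(s_0, k_0) = 0x36
s_2 = Round(s_1, k_1) = 0x6B
s_3 = Round(s_2, k_2) = 0xB2
s_4 = Round(s_3, k_3) = 0x29
s_5 = Round(s_4, k_4) = 0x97
s_6 = Round(s_5, k_5) = 0x71
s_7 = Round(s_6, k_6) = 0x12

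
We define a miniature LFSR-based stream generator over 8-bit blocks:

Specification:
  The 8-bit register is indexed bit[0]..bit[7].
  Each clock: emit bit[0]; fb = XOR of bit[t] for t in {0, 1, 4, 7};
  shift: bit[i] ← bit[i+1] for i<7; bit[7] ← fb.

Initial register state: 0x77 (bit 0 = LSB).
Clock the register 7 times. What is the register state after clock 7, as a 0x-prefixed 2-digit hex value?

0x92

reg_0 = 0x77
clock 1: out=1, reg = 0xBB
clock 2: out=1, reg = 0x5D
clock 3: out=1, reg = 0x2E
clock 4: out=0, reg = 0x97
clock 5: out=1, reg = 0x4B
clock 6: out=1, reg = 0x25
clock 7: out=1, reg = 0x92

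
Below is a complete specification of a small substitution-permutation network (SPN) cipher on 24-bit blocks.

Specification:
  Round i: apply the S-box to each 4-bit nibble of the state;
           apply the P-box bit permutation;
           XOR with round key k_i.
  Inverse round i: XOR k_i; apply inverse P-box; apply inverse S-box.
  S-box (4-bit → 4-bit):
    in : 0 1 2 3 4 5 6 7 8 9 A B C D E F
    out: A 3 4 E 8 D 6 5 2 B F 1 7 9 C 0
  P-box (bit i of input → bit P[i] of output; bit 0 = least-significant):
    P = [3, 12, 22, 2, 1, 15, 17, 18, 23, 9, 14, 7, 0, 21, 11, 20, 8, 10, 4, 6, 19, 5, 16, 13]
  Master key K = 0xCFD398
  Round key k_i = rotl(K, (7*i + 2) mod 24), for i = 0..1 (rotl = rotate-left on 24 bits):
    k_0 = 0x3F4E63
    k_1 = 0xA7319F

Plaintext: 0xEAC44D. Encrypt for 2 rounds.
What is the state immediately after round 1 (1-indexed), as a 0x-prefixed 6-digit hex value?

s_0 = plaintext = 0xEAC44D
s_1 = Round(s_0, k_0) = 0x1A63BE
s_2 = Round(s_1, k_1) = 0xCF7E69

0x1A63BE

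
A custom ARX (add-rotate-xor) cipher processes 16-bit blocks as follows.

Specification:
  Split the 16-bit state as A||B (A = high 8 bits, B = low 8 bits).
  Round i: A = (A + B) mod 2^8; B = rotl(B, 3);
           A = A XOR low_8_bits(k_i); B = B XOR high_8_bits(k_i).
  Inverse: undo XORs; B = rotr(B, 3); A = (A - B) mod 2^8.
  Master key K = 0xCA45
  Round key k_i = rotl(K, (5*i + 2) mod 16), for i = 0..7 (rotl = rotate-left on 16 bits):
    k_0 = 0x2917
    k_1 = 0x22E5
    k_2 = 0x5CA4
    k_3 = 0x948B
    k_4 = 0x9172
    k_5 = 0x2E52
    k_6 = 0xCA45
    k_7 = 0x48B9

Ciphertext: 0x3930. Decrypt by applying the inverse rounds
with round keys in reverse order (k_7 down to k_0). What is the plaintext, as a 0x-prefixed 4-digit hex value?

s_0 = ciphertext = 0x3930
s_1 = InvRound(s_0, k_7) = 0x710F
s_2 = InvRound(s_1, k_6) = 0x7CB8
s_3 = InvRound(s_2, k_5) = 0x5CD2
s_4 = InvRound(s_3, k_4) = 0xC668
s_5 = InvRound(s_4, k_3) = 0xAE9F
s_6 = InvRound(s_5, k_2) = 0x9278
s_7 = InvRound(s_6, k_1) = 0x2C4B
s_8 = InvRound(s_7, k_0) = 0xEF4C

0xEF4C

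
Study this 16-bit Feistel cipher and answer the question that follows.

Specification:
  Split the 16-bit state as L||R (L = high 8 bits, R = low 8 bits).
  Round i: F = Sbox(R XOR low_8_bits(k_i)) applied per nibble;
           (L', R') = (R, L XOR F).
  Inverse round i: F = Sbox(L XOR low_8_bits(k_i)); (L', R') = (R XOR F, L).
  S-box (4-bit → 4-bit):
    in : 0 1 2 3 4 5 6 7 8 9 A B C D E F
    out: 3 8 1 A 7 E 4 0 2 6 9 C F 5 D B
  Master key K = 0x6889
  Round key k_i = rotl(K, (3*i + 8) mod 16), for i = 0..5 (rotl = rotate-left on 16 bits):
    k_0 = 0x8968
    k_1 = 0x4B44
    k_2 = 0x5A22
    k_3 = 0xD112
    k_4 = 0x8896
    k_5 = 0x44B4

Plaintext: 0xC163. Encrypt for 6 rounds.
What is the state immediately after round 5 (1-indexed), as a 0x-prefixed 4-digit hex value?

s_0 = plaintext = 0xC163
s_1 = Round(s_0, k_0) = 0x63FD
s_2 = Round(s_1, k_1) = 0xFDA5
s_3 = Round(s_2, k_2) = 0xA5DD
s_4 = Round(s_3, k_3) = 0xDD5E
s_5 = Round(s_4, k_4) = 0x5E2F
s_6 = Round(s_5, k_5) = 0x2F32

0x5E2F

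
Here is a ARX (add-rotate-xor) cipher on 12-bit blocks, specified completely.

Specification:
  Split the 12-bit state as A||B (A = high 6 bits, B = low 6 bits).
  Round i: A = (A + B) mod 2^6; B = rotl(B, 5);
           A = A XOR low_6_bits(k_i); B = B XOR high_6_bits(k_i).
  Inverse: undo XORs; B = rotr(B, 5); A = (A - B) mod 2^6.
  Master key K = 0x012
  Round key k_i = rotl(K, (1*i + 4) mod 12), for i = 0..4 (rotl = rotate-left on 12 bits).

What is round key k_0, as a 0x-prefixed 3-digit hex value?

0x120

K = 0x012
k_0 = rotl(K, (1*0+4) mod 12) = rotl(K, 4) = 0x120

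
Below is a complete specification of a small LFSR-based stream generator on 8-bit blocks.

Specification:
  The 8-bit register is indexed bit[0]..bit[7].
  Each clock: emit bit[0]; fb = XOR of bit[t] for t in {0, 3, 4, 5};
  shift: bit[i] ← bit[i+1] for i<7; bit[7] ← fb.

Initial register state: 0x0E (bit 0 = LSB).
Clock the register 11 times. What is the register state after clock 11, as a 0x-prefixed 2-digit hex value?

0x94

reg_0 = 0x0E
clock 1: out=0, reg = 0x87
clock 2: out=1, reg = 0xC3
clock 3: out=1, reg = 0xE1
clock 4: out=1, reg = 0x70
clock 5: out=0, reg = 0x38
clock 6: out=0, reg = 0x9C
clock 7: out=0, reg = 0x4E
clock 8: out=0, reg = 0xA7
clock 9: out=1, reg = 0x53
clock 10: out=1, reg = 0x29
clock 11: out=1, reg = 0x94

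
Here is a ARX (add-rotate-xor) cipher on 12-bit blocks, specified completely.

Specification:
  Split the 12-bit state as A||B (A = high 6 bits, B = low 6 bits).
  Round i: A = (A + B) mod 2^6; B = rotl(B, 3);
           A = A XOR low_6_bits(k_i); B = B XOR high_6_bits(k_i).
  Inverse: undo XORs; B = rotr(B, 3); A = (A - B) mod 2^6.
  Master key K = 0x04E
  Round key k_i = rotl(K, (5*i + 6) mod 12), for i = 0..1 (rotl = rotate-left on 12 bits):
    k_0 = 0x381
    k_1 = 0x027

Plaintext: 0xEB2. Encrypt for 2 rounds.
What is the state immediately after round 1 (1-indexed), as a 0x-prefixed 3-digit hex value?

0xB58

s_0 = plaintext = 0xEB2
s_1 = Round(s_0, k_0) = 0xB58
s_2 = Round(s_1, k_1) = 0x883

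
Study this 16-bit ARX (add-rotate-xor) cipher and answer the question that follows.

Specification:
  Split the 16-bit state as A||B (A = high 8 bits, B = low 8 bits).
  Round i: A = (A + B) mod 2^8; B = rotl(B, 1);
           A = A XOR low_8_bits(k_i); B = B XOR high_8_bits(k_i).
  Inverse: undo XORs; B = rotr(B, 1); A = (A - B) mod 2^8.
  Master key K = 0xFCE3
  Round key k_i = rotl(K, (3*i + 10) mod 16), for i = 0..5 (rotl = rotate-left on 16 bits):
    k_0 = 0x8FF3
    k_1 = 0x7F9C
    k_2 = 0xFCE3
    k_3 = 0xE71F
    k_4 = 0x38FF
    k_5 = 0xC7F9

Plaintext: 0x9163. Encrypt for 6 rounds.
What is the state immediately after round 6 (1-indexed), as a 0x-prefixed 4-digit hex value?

0xDA11

s_0 = plaintext = 0x9163
s_1 = Round(s_0, k_0) = 0x0749
s_2 = Round(s_1, k_1) = 0xCCED
s_3 = Round(s_2, k_2) = 0x5A27
s_4 = Round(s_3, k_3) = 0x9EA9
s_5 = Round(s_4, k_4) = 0xB86B
s_6 = Round(s_5, k_5) = 0xDA11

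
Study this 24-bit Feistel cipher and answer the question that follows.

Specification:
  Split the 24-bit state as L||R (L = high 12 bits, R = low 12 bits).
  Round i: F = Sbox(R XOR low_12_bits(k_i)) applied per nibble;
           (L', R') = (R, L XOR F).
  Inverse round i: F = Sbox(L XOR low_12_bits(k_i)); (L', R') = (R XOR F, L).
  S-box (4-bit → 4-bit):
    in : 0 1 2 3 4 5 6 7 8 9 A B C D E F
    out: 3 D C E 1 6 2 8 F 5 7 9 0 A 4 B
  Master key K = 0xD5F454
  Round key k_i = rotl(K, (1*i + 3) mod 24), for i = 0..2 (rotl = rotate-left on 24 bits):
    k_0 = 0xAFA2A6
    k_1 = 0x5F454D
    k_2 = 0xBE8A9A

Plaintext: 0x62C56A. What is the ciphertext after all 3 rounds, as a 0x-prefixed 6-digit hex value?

0xC47C86

s_0 = plaintext = 0x62C56A
s_1 = Round(s_0, k_0) = 0x56AE2C
s_2 = Round(s_1, k_1) = 0xE2CC47
s_3 = Round(s_2, k_2) = 0xC47C86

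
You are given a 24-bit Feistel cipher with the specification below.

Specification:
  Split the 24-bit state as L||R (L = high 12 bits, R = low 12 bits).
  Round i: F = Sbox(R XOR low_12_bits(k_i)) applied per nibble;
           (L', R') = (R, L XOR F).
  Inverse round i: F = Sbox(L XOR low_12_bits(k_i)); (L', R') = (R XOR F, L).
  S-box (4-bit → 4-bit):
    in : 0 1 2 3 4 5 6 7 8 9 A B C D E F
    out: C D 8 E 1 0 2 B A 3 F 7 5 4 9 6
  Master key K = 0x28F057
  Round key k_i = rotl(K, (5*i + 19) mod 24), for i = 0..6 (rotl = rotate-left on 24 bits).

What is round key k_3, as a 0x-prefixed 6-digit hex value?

0xC15CA3

K = 0x28F057
k_0 = rotl(K, (5*0+19) mod 24) = rotl(K, 19) = 0xB94782
k_1 = rotl(K, (5*1+19) mod 24) = rotl(K, 0) = 0x28F057
k_2 = rotl(K, (5*2+19) mod 24) = rotl(K, 5) = 0x1E0AE5
k_3 = rotl(K, (5*3+19) mod 24) = rotl(K, 10) = 0xC15CA3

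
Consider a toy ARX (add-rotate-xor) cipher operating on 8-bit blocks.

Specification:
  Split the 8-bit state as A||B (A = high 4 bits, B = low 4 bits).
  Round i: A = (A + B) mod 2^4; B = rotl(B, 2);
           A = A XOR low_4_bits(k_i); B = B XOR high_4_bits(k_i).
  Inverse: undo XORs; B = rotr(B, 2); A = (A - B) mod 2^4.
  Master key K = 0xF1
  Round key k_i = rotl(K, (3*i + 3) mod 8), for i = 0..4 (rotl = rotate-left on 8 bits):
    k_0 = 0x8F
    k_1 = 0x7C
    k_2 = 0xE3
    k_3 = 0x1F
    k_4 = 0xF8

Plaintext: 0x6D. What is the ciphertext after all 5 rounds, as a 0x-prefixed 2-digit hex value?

s_0 = plaintext = 0x6D
s_1 = Round(s_0, k_0) = 0xCF
s_2 = Round(s_1, k_1) = 0x78
s_3 = Round(s_2, k_2) = 0xCC
s_4 = Round(s_3, k_3) = 0x72
s_5 = Round(s_4, k_4) = 0x17

0x17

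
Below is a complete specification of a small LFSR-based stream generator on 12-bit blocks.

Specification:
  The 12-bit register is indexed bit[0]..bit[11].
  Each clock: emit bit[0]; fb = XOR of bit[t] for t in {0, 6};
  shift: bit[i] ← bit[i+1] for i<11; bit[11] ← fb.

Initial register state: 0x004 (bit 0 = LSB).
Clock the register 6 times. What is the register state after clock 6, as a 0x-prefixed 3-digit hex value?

0x100

reg_0 = 0x004
clock 1: out=0, reg = 0x002
clock 2: out=0, reg = 0x001
clock 3: out=1, reg = 0x800
clock 4: out=0, reg = 0x400
clock 5: out=0, reg = 0x200
clock 6: out=0, reg = 0x100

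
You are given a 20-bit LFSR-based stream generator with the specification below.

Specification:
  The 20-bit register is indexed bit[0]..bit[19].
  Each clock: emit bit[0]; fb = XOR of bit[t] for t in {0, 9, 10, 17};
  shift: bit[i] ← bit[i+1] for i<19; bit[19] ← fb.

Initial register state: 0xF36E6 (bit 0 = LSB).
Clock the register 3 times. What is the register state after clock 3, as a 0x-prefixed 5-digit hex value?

reg_0 = 0xF36E6
clock 1: out=0, reg = 0xF9B73
clock 2: out=1, reg = 0xFCDB9
clock 3: out=1, reg = 0xFE6DC

0xFE6DC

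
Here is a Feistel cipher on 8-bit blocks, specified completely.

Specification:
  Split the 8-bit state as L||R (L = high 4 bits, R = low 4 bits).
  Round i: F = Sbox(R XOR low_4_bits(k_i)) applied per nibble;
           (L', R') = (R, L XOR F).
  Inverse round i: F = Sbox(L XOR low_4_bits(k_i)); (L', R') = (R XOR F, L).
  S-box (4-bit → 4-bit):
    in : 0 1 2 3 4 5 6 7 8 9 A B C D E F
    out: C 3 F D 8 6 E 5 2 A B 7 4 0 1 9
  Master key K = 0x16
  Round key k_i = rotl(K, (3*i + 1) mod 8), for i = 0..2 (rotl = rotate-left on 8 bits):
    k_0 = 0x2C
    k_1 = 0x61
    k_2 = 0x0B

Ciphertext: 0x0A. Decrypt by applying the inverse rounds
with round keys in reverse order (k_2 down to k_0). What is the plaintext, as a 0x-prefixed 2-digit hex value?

s_0 = ciphertext = 0x0A
s_1 = InvRound(s_0, k_2) = 0xD0
s_2 = InvRound(s_1, k_1) = 0x4D
s_3 = InvRound(s_2, k_0) = 0xF4

0xF4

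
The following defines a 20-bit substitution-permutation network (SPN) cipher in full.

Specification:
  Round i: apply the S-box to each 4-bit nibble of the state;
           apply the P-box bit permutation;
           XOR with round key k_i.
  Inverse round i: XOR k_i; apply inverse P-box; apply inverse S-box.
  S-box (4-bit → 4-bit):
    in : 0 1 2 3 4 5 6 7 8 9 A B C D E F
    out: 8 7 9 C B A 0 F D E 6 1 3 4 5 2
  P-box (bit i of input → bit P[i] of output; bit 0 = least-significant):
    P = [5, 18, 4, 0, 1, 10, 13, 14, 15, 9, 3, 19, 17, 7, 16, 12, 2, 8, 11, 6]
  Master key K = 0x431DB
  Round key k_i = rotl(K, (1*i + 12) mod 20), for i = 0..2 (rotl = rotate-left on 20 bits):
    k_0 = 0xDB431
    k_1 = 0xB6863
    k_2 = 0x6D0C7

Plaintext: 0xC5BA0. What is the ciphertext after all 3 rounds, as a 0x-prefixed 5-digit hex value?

0xE1574

s_0 = plaintext = 0xC5BA0
s_1 = Round(s_0, k_0) = 0xD01B4
s_2 = Round(s_1, k_1) = 0xFF248
s_3 = Round(s_2, k_2) = 0xE1574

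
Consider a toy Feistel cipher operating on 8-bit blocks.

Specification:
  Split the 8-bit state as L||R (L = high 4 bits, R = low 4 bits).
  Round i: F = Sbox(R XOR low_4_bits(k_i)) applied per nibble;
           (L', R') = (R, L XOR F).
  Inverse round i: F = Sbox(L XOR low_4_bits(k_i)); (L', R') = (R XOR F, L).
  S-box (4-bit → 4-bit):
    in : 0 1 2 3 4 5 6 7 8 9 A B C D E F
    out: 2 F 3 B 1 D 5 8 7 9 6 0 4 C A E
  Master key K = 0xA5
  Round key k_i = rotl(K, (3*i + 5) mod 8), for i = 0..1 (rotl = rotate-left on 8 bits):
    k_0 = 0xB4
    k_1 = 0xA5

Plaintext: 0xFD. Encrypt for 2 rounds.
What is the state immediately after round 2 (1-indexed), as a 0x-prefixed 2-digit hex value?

0x66

s_0 = plaintext = 0xFD
s_1 = Round(s_0, k_0) = 0xD6
s_2 = Round(s_1, k_1) = 0x66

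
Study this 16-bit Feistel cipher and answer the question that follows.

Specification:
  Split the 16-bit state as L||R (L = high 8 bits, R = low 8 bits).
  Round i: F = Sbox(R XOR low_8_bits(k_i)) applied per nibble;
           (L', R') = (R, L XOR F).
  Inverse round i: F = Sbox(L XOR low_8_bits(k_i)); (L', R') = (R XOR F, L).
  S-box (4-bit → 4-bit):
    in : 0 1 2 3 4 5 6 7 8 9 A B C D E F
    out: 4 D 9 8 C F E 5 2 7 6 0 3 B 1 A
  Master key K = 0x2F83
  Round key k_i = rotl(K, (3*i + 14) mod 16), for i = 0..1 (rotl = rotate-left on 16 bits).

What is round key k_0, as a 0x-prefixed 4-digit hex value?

K = 0x2F83
k_0 = rotl(K, (3*0+14) mod 16) = rotl(K, 14) = 0xCBE0

0xCBE0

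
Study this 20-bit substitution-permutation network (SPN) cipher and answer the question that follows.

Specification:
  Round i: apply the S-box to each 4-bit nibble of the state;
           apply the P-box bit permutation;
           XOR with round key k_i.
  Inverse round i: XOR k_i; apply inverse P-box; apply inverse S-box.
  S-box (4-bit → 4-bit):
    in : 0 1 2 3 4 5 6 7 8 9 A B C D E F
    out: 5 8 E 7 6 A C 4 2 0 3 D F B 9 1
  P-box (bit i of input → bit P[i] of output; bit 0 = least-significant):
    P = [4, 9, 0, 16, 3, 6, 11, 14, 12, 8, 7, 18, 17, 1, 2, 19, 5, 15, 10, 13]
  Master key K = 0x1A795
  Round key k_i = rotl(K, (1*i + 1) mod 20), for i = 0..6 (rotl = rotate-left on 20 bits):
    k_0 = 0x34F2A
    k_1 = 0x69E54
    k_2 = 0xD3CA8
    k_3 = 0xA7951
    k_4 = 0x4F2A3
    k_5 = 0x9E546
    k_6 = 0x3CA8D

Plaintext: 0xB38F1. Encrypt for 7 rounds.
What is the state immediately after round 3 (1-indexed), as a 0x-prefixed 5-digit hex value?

s_0 = plaintext = 0xB38F1
s_1 = Round(s_0, k_0) = 0x06A04
s_2 = Round(s_1, k_1) = 0xE8179
s_3 = Round(s_2, k_2) = 0x9148A
s_4 = Round(s_3, k_3) = 0x27A81
s_5 = Round(s_4, k_4) = 0x547E7
s_6 = Round(s_5, k_5) = 0x905C9
s_7 = Round(s_6, k_6) = 0x583C1

0x9148A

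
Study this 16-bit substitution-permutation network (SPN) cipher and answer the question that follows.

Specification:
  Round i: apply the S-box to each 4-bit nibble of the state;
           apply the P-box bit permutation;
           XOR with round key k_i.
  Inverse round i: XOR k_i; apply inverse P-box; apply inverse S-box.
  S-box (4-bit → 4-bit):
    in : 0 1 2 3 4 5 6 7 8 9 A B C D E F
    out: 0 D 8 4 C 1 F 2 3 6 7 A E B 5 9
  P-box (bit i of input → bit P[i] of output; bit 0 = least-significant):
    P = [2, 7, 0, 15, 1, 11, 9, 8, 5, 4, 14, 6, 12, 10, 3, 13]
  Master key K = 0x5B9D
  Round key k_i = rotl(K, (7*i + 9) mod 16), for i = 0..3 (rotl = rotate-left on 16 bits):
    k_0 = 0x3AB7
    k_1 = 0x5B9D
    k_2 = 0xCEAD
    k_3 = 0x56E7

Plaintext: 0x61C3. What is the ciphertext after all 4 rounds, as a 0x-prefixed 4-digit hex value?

s_0 = plaintext = 0x61C3
s_1 = Round(s_0, k_0) = 0x45DE
s_2 = Round(s_1, k_1) = 0x72B2
s_3 = Round(s_2, k_2) = 0x43ED
s_4 = Round(s_3, k_3) = 0xB469

0xB469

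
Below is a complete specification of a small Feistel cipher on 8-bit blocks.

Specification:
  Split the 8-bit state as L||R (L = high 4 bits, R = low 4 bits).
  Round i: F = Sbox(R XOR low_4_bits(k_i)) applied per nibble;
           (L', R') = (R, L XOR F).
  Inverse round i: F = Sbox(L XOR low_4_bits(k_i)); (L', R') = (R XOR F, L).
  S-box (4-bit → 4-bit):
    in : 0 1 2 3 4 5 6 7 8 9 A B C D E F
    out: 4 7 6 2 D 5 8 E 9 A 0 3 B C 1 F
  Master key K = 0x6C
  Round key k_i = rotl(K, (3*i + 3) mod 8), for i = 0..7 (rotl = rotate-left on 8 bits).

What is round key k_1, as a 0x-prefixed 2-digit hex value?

0x1B

K = 0x6C
k_0 = rotl(K, (3*0+3) mod 8) = rotl(K, 3) = 0x63
k_1 = rotl(K, (3*1+3) mod 8) = rotl(K, 6) = 0x1B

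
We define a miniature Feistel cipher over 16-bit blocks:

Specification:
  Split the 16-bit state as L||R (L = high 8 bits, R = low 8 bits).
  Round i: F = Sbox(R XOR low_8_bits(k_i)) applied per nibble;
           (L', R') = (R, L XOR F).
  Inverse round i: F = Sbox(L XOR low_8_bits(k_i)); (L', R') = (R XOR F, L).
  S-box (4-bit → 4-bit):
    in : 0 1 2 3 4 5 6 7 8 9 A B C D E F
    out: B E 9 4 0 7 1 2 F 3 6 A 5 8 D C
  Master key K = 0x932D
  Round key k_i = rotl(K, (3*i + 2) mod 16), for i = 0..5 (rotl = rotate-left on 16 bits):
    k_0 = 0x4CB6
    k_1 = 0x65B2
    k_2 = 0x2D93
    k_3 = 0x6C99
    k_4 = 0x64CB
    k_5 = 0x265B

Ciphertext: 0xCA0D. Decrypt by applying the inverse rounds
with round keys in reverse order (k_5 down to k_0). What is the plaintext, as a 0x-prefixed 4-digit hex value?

0x38FD

s_0 = ciphertext = 0xCA0D
s_1 = InvRound(s_0, k_5) = 0x33CA
s_2 = InvRound(s_1, k_4) = 0x0533
s_3 = InvRound(s_2, k_3) = 0x0605
s_4 = InvRound(s_3, k_2) = 0x3206
s_5 = InvRound(s_4, k_1) = 0xFD32
s_6 = InvRound(s_5, k_0) = 0x38FD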